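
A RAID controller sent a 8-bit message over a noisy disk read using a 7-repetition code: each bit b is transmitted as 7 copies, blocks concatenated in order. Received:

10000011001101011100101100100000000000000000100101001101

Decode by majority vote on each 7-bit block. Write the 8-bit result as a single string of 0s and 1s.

Block 1 (1000001): 2 ones → 0
Block 2 (1001101): 4 ones → 1
Block 3 (0111001): 4 ones → 1
Block 4 (0110010): 3 ones → 0
Block 5 (0000000): 0 ones → 0
Block 6 (0000000): 0 ones → 0
Block 7 (0010010): 2 ones → 0
Block 8 (1001101): 4 ones → 1

01100001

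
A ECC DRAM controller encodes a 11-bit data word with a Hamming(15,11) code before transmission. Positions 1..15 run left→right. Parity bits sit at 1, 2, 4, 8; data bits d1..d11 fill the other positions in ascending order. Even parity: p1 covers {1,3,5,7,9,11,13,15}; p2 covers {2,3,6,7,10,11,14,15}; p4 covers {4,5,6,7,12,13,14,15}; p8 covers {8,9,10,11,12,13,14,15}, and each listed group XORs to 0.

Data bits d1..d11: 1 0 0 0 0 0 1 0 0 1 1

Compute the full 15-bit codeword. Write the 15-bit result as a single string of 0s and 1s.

101000010010011

Place data at non-parity positions: p1 p2 1 p4 0 0 0 p8 0 0 1 0 0 1 1
p1 (pos 1,3,5,7,9,11,13,15): XOR of data positions = 1⊕0⊕0⊕0⊕1⊕0⊕1 = 1
p2 (pos 2,3,6,7,10,11,14,15): XOR of data positions = 1⊕0⊕0⊕0⊕1⊕1⊕1 = 0
p4 (pos 4,5,6,7,12,13,14,15): XOR of data positions = 0⊕0⊕0⊕0⊕0⊕1⊕1 = 0
p8 (pos 8,9,10,11,12,13,14,15): XOR of data positions = 0⊕0⊕1⊕0⊕0⊕1⊕1 = 1
Codeword: 101000010010011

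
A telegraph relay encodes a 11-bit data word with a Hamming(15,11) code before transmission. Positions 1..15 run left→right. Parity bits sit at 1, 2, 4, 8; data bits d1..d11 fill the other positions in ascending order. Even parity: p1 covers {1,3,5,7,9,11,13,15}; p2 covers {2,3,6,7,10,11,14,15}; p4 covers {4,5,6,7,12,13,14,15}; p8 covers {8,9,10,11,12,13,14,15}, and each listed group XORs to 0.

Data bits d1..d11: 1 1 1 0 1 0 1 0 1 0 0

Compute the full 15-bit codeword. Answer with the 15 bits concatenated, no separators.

111111011010100

Place data at non-parity positions: p1 p2 1 p4 1 1 0 p8 1 0 1 0 1 0 0
p1 (pos 1,3,5,7,9,11,13,15): XOR of data positions = 1⊕1⊕0⊕1⊕1⊕1⊕0 = 1
p2 (pos 2,3,6,7,10,11,14,15): XOR of data positions = 1⊕1⊕0⊕0⊕1⊕0⊕0 = 1
p4 (pos 4,5,6,7,12,13,14,15): XOR of data positions = 1⊕1⊕0⊕0⊕1⊕0⊕0 = 1
p8 (pos 8,9,10,11,12,13,14,15): XOR of data positions = 1⊕0⊕1⊕0⊕1⊕0⊕0 = 1
Codeword: 111111011010100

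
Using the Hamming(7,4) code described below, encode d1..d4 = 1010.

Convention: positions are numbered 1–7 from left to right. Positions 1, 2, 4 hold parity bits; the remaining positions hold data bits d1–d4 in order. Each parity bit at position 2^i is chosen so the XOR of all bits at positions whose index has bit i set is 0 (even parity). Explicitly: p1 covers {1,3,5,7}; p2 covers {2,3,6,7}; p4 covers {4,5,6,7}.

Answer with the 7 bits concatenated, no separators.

Place data at non-parity positions: p1 p2 1 p4 0 1 0
p1 (pos 1,3,5,7): XOR of data positions = 1⊕0⊕0 = 1
p2 (pos 2,3,6,7): XOR of data positions = 1⊕1⊕0 = 0
p4 (pos 4,5,6,7): XOR of data positions = 0⊕1⊕0 = 1
Codeword: 1011010

1011010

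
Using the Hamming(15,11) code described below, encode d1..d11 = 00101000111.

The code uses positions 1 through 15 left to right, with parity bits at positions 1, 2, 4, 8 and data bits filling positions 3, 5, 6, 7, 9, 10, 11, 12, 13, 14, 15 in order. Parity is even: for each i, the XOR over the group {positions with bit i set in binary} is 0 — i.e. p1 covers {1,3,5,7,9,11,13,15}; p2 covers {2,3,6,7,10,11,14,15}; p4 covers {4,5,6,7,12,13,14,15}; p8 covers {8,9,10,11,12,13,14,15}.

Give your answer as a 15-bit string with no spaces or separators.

Place data at non-parity positions: p1 p2 0 p4 0 1 0 p8 1 0 0 0 1 1 1
p1 (pos 1,3,5,7,9,11,13,15): XOR of data positions = 0⊕0⊕0⊕1⊕0⊕1⊕1 = 1
p2 (pos 2,3,6,7,10,11,14,15): XOR of data positions = 0⊕1⊕0⊕0⊕0⊕1⊕1 = 1
p4 (pos 4,5,6,7,12,13,14,15): XOR of data positions = 0⊕1⊕0⊕0⊕1⊕1⊕1 = 0
p8 (pos 8,9,10,11,12,13,14,15): XOR of data positions = 1⊕0⊕0⊕0⊕1⊕1⊕1 = 0
Codeword: 110001001000111

110001001000111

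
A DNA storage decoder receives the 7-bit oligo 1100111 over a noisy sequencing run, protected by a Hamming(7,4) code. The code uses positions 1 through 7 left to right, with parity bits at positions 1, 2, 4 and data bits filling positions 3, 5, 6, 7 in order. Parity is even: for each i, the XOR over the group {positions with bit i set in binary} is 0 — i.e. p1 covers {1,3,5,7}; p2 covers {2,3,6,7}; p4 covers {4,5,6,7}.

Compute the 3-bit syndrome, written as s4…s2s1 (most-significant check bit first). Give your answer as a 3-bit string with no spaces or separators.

111

s1 (pos 1,3,5,7): 1⊕0⊕1⊕1 = 1
s2 (pos 2,3,6,7): 1⊕0⊕1⊕1 = 1
s4 (pos 4,5,6,7): 0⊕1⊕1⊕1 = 1
Syndrome s4…s1 = 111 → error at position 7.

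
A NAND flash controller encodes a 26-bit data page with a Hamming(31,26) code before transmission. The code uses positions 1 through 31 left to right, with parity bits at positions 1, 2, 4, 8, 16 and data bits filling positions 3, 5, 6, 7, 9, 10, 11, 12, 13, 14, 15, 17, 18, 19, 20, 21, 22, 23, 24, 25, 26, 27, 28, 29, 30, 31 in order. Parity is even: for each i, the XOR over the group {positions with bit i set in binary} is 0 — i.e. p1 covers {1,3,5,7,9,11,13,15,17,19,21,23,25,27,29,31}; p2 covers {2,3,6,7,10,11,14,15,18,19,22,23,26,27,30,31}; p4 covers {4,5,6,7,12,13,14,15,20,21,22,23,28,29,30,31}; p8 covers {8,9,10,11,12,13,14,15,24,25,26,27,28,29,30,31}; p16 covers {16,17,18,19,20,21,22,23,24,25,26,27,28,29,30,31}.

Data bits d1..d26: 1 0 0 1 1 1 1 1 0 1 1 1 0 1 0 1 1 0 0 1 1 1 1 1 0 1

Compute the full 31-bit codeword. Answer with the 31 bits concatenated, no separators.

Place data at non-parity positions: p1 p2 1 p4 0 0 1 p8 1 1 1 1 0 1 1 p16 1 0 1 0 1 1 0 0 1 1 1 1 1 0 1
p1 (pos 1,3,5,7,9,11,13,15,17,19,21,23,25,27,29,31): XOR of data positions = 1⊕0⊕1⊕1⊕1⊕0⊕1⊕1⊕1⊕1⊕0⊕1⊕1⊕1⊕1 = 0
p2 (pos 2,3,6,7,10,11,14,15,18,19,22,23,26,27,30,31): XOR of data positions = 1⊕0⊕1⊕1⊕1⊕1⊕1⊕0⊕1⊕1⊕0⊕1⊕1⊕0⊕1 = 1
p4 (pos 4,5,6,7,12,13,14,15,20,21,22,23,28,29,30,31): XOR of data positions = 0⊕0⊕1⊕1⊕0⊕1⊕1⊕0⊕1⊕1⊕0⊕1⊕1⊕0⊕1 = 1
p8 (pos 8,9,10,11,12,13,14,15,24,25,26,27,28,29,30,31): XOR of data positions = 1⊕1⊕1⊕1⊕0⊕1⊕1⊕0⊕1⊕1⊕1⊕1⊕1⊕0⊕1 = 0
p16 (pos 16,17,18,19,20,21,22,23,24,25,26,27,28,29,30,31): XOR of data positions = 1⊕0⊕1⊕0⊕1⊕1⊕0⊕0⊕1⊕1⊕1⊕1⊕1⊕0⊕1 = 0
Codeword: 0111001011110110101011001111101

0111001011110110101011001111101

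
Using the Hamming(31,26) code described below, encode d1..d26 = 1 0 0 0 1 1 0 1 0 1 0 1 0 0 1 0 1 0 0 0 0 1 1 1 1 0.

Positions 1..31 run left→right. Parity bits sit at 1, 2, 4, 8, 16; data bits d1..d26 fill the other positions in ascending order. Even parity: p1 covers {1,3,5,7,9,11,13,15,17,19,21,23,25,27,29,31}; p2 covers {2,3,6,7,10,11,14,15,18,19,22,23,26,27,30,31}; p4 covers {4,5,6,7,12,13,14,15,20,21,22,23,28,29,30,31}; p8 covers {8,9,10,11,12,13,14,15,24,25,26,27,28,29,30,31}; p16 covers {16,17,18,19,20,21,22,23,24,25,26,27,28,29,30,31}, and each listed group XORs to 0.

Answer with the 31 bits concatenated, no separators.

1011000011010101100101000011110

Place data at non-parity positions: p1 p2 1 p4 0 0 0 p8 1 1 0 1 0 1 0 p16 1 0 0 1 0 1 0 0 0 0 1 1 1 1 0
p1 (pos 1,3,5,7,9,11,13,15,17,19,21,23,25,27,29,31): XOR of data positions = 1⊕0⊕0⊕1⊕0⊕0⊕0⊕1⊕0⊕0⊕0⊕0⊕1⊕1⊕0 = 1
p2 (pos 2,3,6,7,10,11,14,15,18,19,22,23,26,27,30,31): XOR of data positions = 1⊕0⊕0⊕1⊕0⊕1⊕0⊕0⊕0⊕1⊕0⊕0⊕1⊕1⊕0 = 0
p4 (pos 4,5,6,7,12,13,14,15,20,21,22,23,28,29,30,31): XOR of data positions = 0⊕0⊕0⊕1⊕0⊕1⊕0⊕1⊕0⊕1⊕0⊕1⊕1⊕1⊕0 = 1
p8 (pos 8,9,10,11,12,13,14,15,24,25,26,27,28,29,30,31): XOR of data positions = 1⊕1⊕0⊕1⊕0⊕1⊕0⊕0⊕0⊕0⊕1⊕1⊕1⊕1⊕0 = 0
p16 (pos 16,17,18,19,20,21,22,23,24,25,26,27,28,29,30,31): XOR of data positions = 1⊕0⊕0⊕1⊕0⊕1⊕0⊕0⊕0⊕0⊕1⊕1⊕1⊕1⊕0 = 1
Codeword: 1011000011010101100101000011110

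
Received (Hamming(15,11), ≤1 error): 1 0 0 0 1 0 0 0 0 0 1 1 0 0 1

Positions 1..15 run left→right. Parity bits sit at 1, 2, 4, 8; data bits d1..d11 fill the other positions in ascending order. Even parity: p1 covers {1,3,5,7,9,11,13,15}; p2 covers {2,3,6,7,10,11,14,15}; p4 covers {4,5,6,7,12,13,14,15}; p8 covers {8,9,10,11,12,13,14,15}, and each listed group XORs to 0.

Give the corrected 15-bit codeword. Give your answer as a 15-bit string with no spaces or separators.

100010000010001

s1 (pos 1,3,5,7,9,11,13,15): 1⊕0⊕1⊕0⊕0⊕1⊕0⊕1 = 0
s2 (pos 2,3,6,7,10,11,14,15): 0⊕0⊕0⊕0⊕0⊕1⊕0⊕1 = 0
s4 (pos 4,5,6,7,12,13,14,15): 0⊕1⊕0⊕0⊕1⊕0⊕0⊕1 = 1
s8 (pos 8,9,10,11,12,13,14,15): 0⊕0⊕0⊕1⊕1⊕0⊕0⊕1 = 1
Syndrome s8…s1 = 1100 → error at position 12.
Flip position 12: 100010000011001 → 100010000010001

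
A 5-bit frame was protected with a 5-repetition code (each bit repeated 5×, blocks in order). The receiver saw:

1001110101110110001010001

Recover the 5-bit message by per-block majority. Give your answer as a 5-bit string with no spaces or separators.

Block 1 (10011): 3 ones → 1
Block 2 (10101): 3 ones → 1
Block 3 (11011): 4 ones → 1
Block 4 (00010): 1 one → 0
Block 5 (10001): 2 ones → 0

11100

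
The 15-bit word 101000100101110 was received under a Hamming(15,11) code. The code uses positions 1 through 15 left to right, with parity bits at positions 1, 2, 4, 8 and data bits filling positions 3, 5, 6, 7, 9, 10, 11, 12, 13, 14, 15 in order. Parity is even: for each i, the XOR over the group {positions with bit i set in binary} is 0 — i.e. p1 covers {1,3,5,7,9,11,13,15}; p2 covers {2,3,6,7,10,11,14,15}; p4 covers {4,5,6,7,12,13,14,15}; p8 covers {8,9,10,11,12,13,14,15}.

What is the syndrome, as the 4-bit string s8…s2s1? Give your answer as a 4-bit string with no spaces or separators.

0000

s1 (pos 1,3,5,7,9,11,13,15): 1⊕1⊕0⊕1⊕0⊕0⊕1⊕0 = 0
s2 (pos 2,3,6,7,10,11,14,15): 0⊕1⊕0⊕1⊕1⊕0⊕1⊕0 = 0
s4 (pos 4,5,6,7,12,13,14,15): 0⊕0⊕0⊕1⊕1⊕1⊕1⊕0 = 0
s8 (pos 8,9,10,11,12,13,14,15): 0⊕0⊕1⊕0⊕1⊕1⊕1⊕0 = 0
Syndrome s8…s1 = 0000 → no error.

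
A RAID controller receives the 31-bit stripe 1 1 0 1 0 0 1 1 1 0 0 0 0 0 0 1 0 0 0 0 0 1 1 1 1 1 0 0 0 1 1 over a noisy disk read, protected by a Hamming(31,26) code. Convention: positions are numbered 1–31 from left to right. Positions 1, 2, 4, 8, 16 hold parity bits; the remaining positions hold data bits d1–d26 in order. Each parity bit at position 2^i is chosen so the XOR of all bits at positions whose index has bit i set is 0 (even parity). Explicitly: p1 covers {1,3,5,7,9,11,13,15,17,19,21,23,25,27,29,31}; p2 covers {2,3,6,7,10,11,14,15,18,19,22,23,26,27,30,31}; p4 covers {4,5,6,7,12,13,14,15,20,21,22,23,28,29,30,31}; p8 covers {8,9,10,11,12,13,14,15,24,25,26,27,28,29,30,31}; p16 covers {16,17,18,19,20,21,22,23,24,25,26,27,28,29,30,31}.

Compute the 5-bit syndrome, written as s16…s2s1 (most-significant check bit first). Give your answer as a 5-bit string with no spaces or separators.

s1 (pos 1,3,5,7,9,11,13,15,17,19,21,23,25,27,29,31): 1⊕0⊕0⊕1⊕1⊕0⊕0⊕0⊕0⊕0⊕0⊕1⊕1⊕0⊕0⊕1 = 0
s2 (pos 2,3,6,7,10,11,14,15,18,19,22,23,26,27,30,31): 1⊕0⊕0⊕1⊕0⊕0⊕0⊕0⊕0⊕0⊕1⊕1⊕1⊕0⊕1⊕1 = 1
s4 (pos 4,5,6,7,12,13,14,15,20,21,22,23,28,29,30,31): 1⊕0⊕0⊕1⊕0⊕0⊕0⊕0⊕0⊕0⊕1⊕1⊕0⊕0⊕1⊕1 = 0
s8 (pos 8,9,10,11,12,13,14,15,24,25,26,27,28,29,30,31): 1⊕1⊕0⊕0⊕0⊕0⊕0⊕0⊕1⊕1⊕1⊕0⊕0⊕0⊕1⊕1 = 1
s16 (pos 16,17,18,19,20,21,22,23,24,25,26,27,28,29,30,31): 1⊕0⊕0⊕0⊕0⊕0⊕1⊕1⊕1⊕1⊕1⊕0⊕0⊕0⊕1⊕1 = 0
Syndrome s16…s1 = 01010 → error at position 10.

01010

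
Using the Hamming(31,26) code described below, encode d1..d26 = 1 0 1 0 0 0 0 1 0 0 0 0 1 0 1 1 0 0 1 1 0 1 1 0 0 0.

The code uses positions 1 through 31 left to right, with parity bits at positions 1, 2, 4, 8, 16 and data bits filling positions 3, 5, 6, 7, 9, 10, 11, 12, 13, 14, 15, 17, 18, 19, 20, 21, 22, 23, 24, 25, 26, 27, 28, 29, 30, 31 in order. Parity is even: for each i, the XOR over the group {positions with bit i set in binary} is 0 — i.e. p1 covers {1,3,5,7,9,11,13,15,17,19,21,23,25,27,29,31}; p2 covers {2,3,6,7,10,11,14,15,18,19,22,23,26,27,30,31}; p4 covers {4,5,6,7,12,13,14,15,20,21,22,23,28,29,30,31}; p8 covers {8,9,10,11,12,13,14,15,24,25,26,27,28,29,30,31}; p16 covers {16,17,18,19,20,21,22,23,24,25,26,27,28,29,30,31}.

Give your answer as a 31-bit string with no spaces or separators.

Place data at non-parity positions: p1 p2 1 p4 0 1 0 p8 0 0 0 1 0 0 0 p16 0 1 0 1 1 0 0 1 1 0 1 1 0 0 0
p1 (pos 1,3,5,7,9,11,13,15,17,19,21,23,25,27,29,31): XOR of data positions = 1⊕0⊕0⊕0⊕0⊕0⊕0⊕0⊕0⊕1⊕0⊕1⊕1⊕0⊕0 = 0
p2 (pos 2,3,6,7,10,11,14,15,18,19,22,23,26,27,30,31): XOR of data positions = 1⊕1⊕0⊕0⊕0⊕0⊕0⊕1⊕0⊕0⊕0⊕0⊕1⊕0⊕0 = 0
p4 (pos 4,5,6,7,12,13,14,15,20,21,22,23,28,29,30,31): XOR of data positions = 0⊕1⊕0⊕1⊕0⊕0⊕0⊕1⊕1⊕0⊕0⊕1⊕0⊕0⊕0 = 1
p8 (pos 8,9,10,11,12,13,14,15,24,25,26,27,28,29,30,31): XOR of data positions = 0⊕0⊕0⊕1⊕0⊕0⊕0⊕1⊕1⊕0⊕1⊕1⊕0⊕0⊕0 = 1
p16 (pos 16,17,18,19,20,21,22,23,24,25,26,27,28,29,30,31): XOR of data positions = 0⊕1⊕0⊕1⊕1⊕0⊕0⊕1⊕1⊕0⊕1⊕1⊕0⊕0⊕0 = 1
Codeword: 0011010100010001010110011011000

0011010100010001010110011011000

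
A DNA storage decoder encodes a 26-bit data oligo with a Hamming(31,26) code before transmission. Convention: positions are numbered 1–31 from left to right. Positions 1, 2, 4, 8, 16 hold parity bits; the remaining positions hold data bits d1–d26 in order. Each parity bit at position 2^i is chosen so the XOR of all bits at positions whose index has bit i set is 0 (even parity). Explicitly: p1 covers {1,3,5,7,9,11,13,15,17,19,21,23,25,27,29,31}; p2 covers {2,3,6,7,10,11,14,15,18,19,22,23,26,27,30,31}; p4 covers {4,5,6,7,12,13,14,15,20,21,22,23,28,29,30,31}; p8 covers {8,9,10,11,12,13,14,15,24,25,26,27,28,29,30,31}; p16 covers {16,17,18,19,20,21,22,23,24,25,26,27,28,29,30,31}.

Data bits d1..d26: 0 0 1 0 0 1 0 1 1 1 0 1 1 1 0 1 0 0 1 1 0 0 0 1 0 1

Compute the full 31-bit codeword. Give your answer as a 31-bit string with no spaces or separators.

1001010001011100111010011000101

Place data at non-parity positions: p1 p2 0 p4 0 1 0 p8 0 1 0 1 1 1 0 p16 1 1 1 0 1 0 0 1 1 0 0 0 1 0 1
p1 (pos 1,3,5,7,9,11,13,15,17,19,21,23,25,27,29,31): XOR of data positions = 0⊕0⊕0⊕0⊕0⊕1⊕0⊕1⊕1⊕1⊕0⊕1⊕0⊕1⊕1 = 1
p2 (pos 2,3,6,7,10,11,14,15,18,19,22,23,26,27,30,31): XOR of data positions = 0⊕1⊕0⊕1⊕0⊕1⊕0⊕1⊕1⊕0⊕0⊕0⊕0⊕0⊕1 = 0
p4 (pos 4,5,6,7,12,13,14,15,20,21,22,23,28,29,30,31): XOR of data positions = 0⊕1⊕0⊕1⊕1⊕1⊕0⊕0⊕1⊕0⊕0⊕0⊕1⊕0⊕1 = 1
p8 (pos 8,9,10,11,12,13,14,15,24,25,26,27,28,29,30,31): XOR of data positions = 0⊕1⊕0⊕1⊕1⊕1⊕0⊕1⊕1⊕0⊕0⊕0⊕1⊕0⊕1 = 0
p16 (pos 16,17,18,19,20,21,22,23,24,25,26,27,28,29,30,31): XOR of data positions = 1⊕1⊕1⊕0⊕1⊕0⊕0⊕1⊕1⊕0⊕0⊕0⊕1⊕0⊕1 = 0
Codeword: 1001010001011100111010011000101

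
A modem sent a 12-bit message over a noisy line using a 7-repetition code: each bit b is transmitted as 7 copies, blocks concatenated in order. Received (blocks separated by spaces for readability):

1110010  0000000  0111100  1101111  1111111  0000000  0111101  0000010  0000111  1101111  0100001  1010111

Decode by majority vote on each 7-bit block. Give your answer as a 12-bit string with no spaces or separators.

Block 1 (1110010): 4 ones → 1
Block 2 (0000000): 0 ones → 0
Block 3 (0111100): 4 ones → 1
Block 4 (1101111): 6 ones → 1
Block 5 (1111111): 7 ones → 1
Block 6 (0000000): 0 ones → 0
Block 7 (0111101): 5 ones → 1
Block 8 (0000010): 1 one → 0
Block 9 (0000111): 3 ones → 0
Block 10 (1101111): 6 ones → 1
Block 11 (0100001): 2 ones → 0
Block 12 (1010111): 5 ones → 1

101110100101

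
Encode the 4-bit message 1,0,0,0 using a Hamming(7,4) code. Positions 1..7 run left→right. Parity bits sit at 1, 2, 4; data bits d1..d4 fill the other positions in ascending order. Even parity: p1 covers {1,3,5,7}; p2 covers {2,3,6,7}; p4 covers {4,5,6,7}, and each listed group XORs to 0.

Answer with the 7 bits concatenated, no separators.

Place data at non-parity positions: p1 p2 1 p4 0 0 0
p1 (pos 1,3,5,7): XOR of data positions = 1⊕0⊕0 = 1
p2 (pos 2,3,6,7): XOR of data positions = 1⊕0⊕0 = 1
p4 (pos 4,5,6,7): XOR of data positions = 0⊕0⊕0 = 0
Codeword: 1110000

1110000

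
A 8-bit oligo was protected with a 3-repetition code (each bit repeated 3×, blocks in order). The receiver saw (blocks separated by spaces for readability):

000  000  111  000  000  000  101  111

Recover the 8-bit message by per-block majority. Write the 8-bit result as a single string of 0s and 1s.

Block 1 (000): 0 ones → 0
Block 2 (000): 0 ones → 0
Block 3 (111): 3 ones → 1
Block 4 (000): 0 ones → 0
Block 5 (000): 0 ones → 0
Block 6 (000): 0 ones → 0
Block 7 (101): 2 ones → 1
Block 8 (111): 3 ones → 1

00100011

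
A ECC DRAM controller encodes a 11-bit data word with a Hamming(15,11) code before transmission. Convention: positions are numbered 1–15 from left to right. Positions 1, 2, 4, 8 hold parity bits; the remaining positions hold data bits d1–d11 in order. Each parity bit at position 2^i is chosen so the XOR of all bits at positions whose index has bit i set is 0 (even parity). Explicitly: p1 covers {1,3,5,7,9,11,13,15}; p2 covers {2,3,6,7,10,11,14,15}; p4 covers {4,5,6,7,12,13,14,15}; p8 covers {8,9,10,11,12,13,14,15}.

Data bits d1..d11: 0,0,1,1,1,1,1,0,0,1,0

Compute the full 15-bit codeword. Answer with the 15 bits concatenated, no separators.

110101101110010

Place data at non-parity positions: p1 p2 0 p4 0 1 1 p8 1 1 1 0 0 1 0
p1 (pos 1,3,5,7,9,11,13,15): XOR of data positions = 0⊕0⊕1⊕1⊕1⊕0⊕0 = 1
p2 (pos 2,3,6,7,10,11,14,15): XOR of data positions = 0⊕1⊕1⊕1⊕1⊕1⊕0 = 1
p4 (pos 4,5,6,7,12,13,14,15): XOR of data positions = 0⊕1⊕1⊕0⊕0⊕1⊕0 = 1
p8 (pos 8,9,10,11,12,13,14,15): XOR of data positions = 1⊕1⊕1⊕0⊕0⊕1⊕0 = 0
Codeword: 110101101110010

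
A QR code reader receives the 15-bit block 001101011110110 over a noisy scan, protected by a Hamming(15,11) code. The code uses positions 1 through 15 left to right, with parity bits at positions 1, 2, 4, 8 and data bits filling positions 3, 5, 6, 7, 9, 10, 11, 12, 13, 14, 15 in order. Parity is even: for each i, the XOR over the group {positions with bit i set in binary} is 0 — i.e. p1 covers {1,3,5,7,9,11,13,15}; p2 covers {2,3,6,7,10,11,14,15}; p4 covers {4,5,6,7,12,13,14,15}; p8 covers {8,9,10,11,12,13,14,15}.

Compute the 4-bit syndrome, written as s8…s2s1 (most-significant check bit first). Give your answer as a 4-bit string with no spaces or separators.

0010

s1 (pos 1,3,5,7,9,11,13,15): 0⊕1⊕0⊕0⊕1⊕1⊕1⊕0 = 0
s2 (pos 2,3,6,7,10,11,14,15): 0⊕1⊕1⊕0⊕1⊕1⊕1⊕0 = 1
s4 (pos 4,5,6,7,12,13,14,15): 1⊕0⊕1⊕0⊕0⊕1⊕1⊕0 = 0
s8 (pos 8,9,10,11,12,13,14,15): 1⊕1⊕1⊕1⊕0⊕1⊕1⊕0 = 0
Syndrome s8…s1 = 0010 → error at position 2.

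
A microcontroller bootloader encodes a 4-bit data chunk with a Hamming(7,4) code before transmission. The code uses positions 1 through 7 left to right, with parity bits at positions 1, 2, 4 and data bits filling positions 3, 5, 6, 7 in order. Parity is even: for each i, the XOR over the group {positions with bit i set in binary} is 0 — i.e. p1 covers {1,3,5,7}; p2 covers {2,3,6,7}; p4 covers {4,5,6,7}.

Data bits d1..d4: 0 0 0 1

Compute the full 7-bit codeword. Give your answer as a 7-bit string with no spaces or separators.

1101001

Place data at non-parity positions: p1 p2 0 p4 0 0 1
p1 (pos 1,3,5,7): XOR of data positions = 0⊕0⊕1 = 1
p2 (pos 2,3,6,7): XOR of data positions = 0⊕0⊕1 = 1
p4 (pos 4,5,6,7): XOR of data positions = 0⊕0⊕1 = 1
Codeword: 1101001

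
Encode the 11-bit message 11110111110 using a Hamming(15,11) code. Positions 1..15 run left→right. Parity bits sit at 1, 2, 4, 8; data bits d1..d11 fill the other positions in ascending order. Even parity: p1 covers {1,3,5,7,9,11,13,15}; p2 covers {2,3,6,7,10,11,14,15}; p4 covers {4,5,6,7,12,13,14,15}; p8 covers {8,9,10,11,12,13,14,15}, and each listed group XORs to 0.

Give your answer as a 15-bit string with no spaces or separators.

101011110111110

Place data at non-parity positions: p1 p2 1 p4 1 1 1 p8 0 1 1 1 1 1 0
p1 (pos 1,3,5,7,9,11,13,15): XOR of data positions = 1⊕1⊕1⊕0⊕1⊕1⊕0 = 1
p2 (pos 2,3,6,7,10,11,14,15): XOR of data positions = 1⊕1⊕1⊕1⊕1⊕1⊕0 = 0
p4 (pos 4,5,6,7,12,13,14,15): XOR of data positions = 1⊕1⊕1⊕1⊕1⊕1⊕0 = 0
p8 (pos 8,9,10,11,12,13,14,15): XOR of data positions = 0⊕1⊕1⊕1⊕1⊕1⊕0 = 1
Codeword: 101011110111110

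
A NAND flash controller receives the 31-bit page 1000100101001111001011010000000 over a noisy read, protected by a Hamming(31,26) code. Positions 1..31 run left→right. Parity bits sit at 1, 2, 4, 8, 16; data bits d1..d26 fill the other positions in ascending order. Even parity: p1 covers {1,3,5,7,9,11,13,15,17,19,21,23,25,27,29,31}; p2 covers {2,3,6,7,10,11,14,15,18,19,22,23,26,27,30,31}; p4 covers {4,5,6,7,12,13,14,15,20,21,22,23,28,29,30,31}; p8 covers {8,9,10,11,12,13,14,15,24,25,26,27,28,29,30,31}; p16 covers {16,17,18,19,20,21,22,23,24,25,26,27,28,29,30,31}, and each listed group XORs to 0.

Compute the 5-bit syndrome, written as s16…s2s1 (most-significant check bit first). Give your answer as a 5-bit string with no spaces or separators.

s1 (pos 1,3,5,7,9,11,13,15,17,19,21,23,25,27,29,31): 1⊕0⊕1⊕0⊕0⊕0⊕1⊕1⊕0⊕1⊕1⊕0⊕0⊕0⊕0⊕0 = 0
s2 (pos 2,3,6,7,10,11,14,15,18,19,22,23,26,27,30,31): 0⊕0⊕0⊕0⊕1⊕0⊕1⊕1⊕0⊕1⊕1⊕0⊕0⊕0⊕0⊕0 = 1
s4 (pos 4,5,6,7,12,13,14,15,20,21,22,23,28,29,30,31): 0⊕1⊕0⊕0⊕0⊕1⊕1⊕1⊕0⊕1⊕1⊕0⊕0⊕0⊕0⊕0 = 0
s8 (pos 8,9,10,11,12,13,14,15,24,25,26,27,28,29,30,31): 1⊕0⊕1⊕0⊕0⊕1⊕1⊕1⊕1⊕0⊕0⊕0⊕0⊕0⊕0⊕0 = 0
s16 (pos 16,17,18,19,20,21,22,23,24,25,26,27,28,29,30,31): 1⊕0⊕0⊕1⊕0⊕1⊕1⊕0⊕1⊕0⊕0⊕0⊕0⊕0⊕0⊕0 = 1
Syndrome s16…s1 = 10010 → error at position 18.

10010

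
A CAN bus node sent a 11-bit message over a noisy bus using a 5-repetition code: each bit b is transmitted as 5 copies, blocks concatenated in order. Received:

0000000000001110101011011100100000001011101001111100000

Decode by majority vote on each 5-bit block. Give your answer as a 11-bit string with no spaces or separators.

Block 1 (00000): 0 ones → 0
Block 2 (00000): 0 ones → 0
Block 3 (00111): 3 ones → 1
Block 4 (01010): 2 ones → 0
Block 5 (11011): 4 ones → 1
Block 6 (10010): 2 ones → 0
Block 7 (00000): 0 ones → 0
Block 8 (01011): 3 ones → 1
Block 9 (10100): 2 ones → 0
Block 10 (11111): 5 ones → 1
Block 11 (00000): 0 ones → 0

00101001010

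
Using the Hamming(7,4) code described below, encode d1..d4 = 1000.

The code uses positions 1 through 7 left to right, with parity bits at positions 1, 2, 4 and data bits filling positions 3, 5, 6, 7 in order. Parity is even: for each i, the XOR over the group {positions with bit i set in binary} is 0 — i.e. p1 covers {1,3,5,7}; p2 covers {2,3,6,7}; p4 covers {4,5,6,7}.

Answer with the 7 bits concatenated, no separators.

1110000

Place data at non-parity positions: p1 p2 1 p4 0 0 0
p1 (pos 1,3,5,7): XOR of data positions = 1⊕0⊕0 = 1
p2 (pos 2,3,6,7): XOR of data positions = 1⊕0⊕0 = 1
p4 (pos 4,5,6,7): XOR of data positions = 0⊕0⊕0 = 0
Codeword: 1110000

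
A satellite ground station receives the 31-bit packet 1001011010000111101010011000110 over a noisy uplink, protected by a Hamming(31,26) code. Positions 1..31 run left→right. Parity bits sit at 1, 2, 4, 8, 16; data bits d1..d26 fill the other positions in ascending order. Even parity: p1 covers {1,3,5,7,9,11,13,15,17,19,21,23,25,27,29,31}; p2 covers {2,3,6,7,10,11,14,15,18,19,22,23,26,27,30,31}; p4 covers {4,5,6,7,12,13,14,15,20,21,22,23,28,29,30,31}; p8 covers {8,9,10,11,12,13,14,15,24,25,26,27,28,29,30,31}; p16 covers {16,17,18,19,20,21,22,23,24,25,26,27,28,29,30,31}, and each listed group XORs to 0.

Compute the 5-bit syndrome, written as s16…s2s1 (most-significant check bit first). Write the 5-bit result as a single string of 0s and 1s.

s1 (pos 1,3,5,7,9,11,13,15,17,19,21,23,25,27,29,31): 1⊕0⊕0⊕1⊕1⊕0⊕0⊕1⊕1⊕1⊕1⊕0⊕1⊕0⊕1⊕0 = 1
s2 (pos 2,3,6,7,10,11,14,15,18,19,22,23,26,27,30,31): 0⊕0⊕1⊕1⊕0⊕0⊕1⊕1⊕0⊕1⊕0⊕0⊕0⊕0⊕1⊕0 = 0
s4 (pos 4,5,6,7,12,13,14,15,20,21,22,23,28,29,30,31): 1⊕0⊕1⊕1⊕0⊕0⊕1⊕1⊕0⊕1⊕0⊕0⊕0⊕1⊕1⊕0 = 0
s8 (pos 8,9,10,11,12,13,14,15,24,25,26,27,28,29,30,31): 0⊕1⊕0⊕0⊕0⊕0⊕1⊕1⊕1⊕1⊕0⊕0⊕0⊕1⊕1⊕0 = 1
s16 (pos 16,17,18,19,20,21,22,23,24,25,26,27,28,29,30,31): 1⊕1⊕0⊕1⊕0⊕1⊕0⊕0⊕1⊕1⊕0⊕0⊕0⊕1⊕1⊕0 = 0
Syndrome s16…s1 = 01001 → error at position 9.

01001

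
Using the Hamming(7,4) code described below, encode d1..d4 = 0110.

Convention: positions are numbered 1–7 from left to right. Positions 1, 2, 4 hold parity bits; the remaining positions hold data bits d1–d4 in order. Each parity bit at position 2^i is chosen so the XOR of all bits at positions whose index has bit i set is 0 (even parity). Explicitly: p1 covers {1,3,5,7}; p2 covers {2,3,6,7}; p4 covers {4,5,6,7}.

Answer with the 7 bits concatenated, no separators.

Place data at non-parity positions: p1 p2 0 p4 1 1 0
p1 (pos 1,3,5,7): XOR of data positions = 0⊕1⊕0 = 1
p2 (pos 2,3,6,7): XOR of data positions = 0⊕1⊕0 = 1
p4 (pos 4,5,6,7): XOR of data positions = 1⊕1⊕0 = 0
Codeword: 1100110

1100110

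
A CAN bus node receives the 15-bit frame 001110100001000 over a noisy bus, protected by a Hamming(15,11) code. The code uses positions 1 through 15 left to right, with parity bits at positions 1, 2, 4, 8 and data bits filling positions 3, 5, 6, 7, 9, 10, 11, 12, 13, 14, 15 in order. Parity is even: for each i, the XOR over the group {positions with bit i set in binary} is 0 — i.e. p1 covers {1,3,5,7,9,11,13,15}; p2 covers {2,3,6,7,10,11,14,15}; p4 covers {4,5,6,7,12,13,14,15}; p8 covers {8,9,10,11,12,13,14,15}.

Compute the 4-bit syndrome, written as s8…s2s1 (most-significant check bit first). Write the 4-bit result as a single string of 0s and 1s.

s1 (pos 1,3,5,7,9,11,13,15): 0⊕1⊕1⊕1⊕0⊕0⊕0⊕0 = 1
s2 (pos 2,3,6,7,10,11,14,15): 0⊕1⊕0⊕1⊕0⊕0⊕0⊕0 = 0
s4 (pos 4,5,6,7,12,13,14,15): 1⊕1⊕0⊕1⊕1⊕0⊕0⊕0 = 0
s8 (pos 8,9,10,11,12,13,14,15): 0⊕0⊕0⊕0⊕1⊕0⊕0⊕0 = 1
Syndrome s8…s1 = 1001 → error at position 9.

1001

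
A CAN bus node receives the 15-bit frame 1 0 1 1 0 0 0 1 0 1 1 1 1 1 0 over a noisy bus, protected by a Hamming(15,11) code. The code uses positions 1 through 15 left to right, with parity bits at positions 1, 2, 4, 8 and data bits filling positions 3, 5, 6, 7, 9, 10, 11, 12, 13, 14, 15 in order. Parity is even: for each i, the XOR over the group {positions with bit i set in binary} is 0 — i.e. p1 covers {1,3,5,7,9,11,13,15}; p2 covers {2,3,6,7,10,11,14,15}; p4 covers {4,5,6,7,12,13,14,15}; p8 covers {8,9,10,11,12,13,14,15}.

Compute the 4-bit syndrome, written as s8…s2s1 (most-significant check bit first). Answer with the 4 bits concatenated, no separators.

0000

s1 (pos 1,3,5,7,9,11,13,15): 1⊕1⊕0⊕0⊕0⊕1⊕1⊕0 = 0
s2 (pos 2,3,6,7,10,11,14,15): 0⊕1⊕0⊕0⊕1⊕1⊕1⊕0 = 0
s4 (pos 4,5,6,7,12,13,14,15): 1⊕0⊕0⊕0⊕1⊕1⊕1⊕0 = 0
s8 (pos 8,9,10,11,12,13,14,15): 1⊕0⊕1⊕1⊕1⊕1⊕1⊕0 = 0
Syndrome s8…s1 = 0000 → no error.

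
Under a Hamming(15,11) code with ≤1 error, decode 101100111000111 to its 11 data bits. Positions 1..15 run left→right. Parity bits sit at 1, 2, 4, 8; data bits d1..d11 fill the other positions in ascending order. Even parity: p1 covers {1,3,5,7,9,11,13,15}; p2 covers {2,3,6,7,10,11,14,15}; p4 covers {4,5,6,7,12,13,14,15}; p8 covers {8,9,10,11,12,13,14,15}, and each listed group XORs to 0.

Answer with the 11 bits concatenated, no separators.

s1 (pos 1,3,5,7,9,11,13,15): 1⊕1⊕0⊕1⊕1⊕0⊕1⊕1 = 0
s2 (pos 2,3,6,7,10,11,14,15): 0⊕1⊕0⊕1⊕0⊕0⊕1⊕1 = 0
s4 (pos 4,5,6,7,12,13,14,15): 1⊕0⊕0⊕1⊕0⊕1⊕1⊕1 = 1
s8 (pos 8,9,10,11,12,13,14,15): 1⊕1⊕0⊕0⊕0⊕1⊕1⊕1 = 1
Syndrome s8…s1 = 1100 → error at position 12.
Flip position 12: 101100111000111 → 101100111001111
Read data bits from positions 3,5,6,7,9,10,11,12,13,14,15: 10011001111

10011001111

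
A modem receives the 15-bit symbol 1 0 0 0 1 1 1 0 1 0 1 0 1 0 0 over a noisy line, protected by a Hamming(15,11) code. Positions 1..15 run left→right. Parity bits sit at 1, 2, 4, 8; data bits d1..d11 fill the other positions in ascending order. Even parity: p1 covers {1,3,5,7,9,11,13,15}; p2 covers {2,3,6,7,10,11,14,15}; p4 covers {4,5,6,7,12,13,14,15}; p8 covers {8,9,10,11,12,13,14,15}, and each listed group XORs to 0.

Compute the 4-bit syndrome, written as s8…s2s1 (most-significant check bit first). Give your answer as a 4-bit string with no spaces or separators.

s1 (pos 1,3,5,7,9,11,13,15): 1⊕0⊕1⊕1⊕1⊕1⊕1⊕0 = 0
s2 (pos 2,3,6,7,10,11,14,15): 0⊕0⊕1⊕1⊕0⊕1⊕0⊕0 = 1
s4 (pos 4,5,6,7,12,13,14,15): 0⊕1⊕1⊕1⊕0⊕1⊕0⊕0 = 0
s8 (pos 8,9,10,11,12,13,14,15): 0⊕1⊕0⊕1⊕0⊕1⊕0⊕0 = 1
Syndrome s8…s1 = 1010 → error at position 10.

1010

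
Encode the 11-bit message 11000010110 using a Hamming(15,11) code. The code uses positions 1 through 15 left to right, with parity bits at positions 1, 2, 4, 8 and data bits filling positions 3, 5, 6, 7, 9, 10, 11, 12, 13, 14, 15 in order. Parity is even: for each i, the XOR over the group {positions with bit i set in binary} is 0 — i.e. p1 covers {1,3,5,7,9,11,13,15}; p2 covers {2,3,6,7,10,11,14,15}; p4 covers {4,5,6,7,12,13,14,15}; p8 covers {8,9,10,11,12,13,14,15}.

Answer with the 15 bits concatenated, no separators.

Place data at non-parity positions: p1 p2 1 p4 1 0 0 p8 0 0 1 0 1 1 0
p1 (pos 1,3,5,7,9,11,13,15): XOR of data positions = 1⊕1⊕0⊕0⊕1⊕1⊕0 = 0
p2 (pos 2,3,6,7,10,11,14,15): XOR of data positions = 1⊕0⊕0⊕0⊕1⊕1⊕0 = 1
p4 (pos 4,5,6,7,12,13,14,15): XOR of data positions = 1⊕0⊕0⊕0⊕1⊕1⊕0 = 1
p8 (pos 8,9,10,11,12,13,14,15): XOR of data positions = 0⊕0⊕1⊕0⊕1⊕1⊕0 = 1
Codeword: 011110010010110

011110010010110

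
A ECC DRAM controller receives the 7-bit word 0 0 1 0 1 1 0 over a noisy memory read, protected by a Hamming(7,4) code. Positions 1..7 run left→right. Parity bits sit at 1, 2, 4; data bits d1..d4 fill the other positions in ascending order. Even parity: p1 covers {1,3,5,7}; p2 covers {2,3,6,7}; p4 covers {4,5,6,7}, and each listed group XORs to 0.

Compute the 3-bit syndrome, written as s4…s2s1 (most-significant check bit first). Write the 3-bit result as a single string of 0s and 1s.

s1 (pos 1,3,5,7): 0⊕1⊕1⊕0 = 0
s2 (pos 2,3,6,7): 0⊕1⊕1⊕0 = 0
s4 (pos 4,5,6,7): 0⊕1⊕1⊕0 = 0
Syndrome s4…s1 = 000 → no error.

000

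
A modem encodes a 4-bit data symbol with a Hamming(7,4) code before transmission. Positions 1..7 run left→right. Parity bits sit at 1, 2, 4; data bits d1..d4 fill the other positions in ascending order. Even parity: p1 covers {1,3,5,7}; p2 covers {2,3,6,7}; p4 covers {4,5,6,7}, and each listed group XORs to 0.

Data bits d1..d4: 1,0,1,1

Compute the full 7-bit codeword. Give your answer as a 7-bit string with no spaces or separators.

0110011

Place data at non-parity positions: p1 p2 1 p4 0 1 1
p1 (pos 1,3,5,7): XOR of data positions = 1⊕0⊕1 = 0
p2 (pos 2,3,6,7): XOR of data positions = 1⊕1⊕1 = 1
p4 (pos 4,5,6,7): XOR of data positions = 0⊕1⊕1 = 0
Codeword: 0110011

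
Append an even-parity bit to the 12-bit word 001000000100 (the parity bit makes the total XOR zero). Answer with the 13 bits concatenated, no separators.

0010000001000

XOR of the 12 data bits: 0⊕0⊕1⊕0⊕0⊕0⊕0⊕0⊕0⊕1⊕0⊕0 = 0
Parity bit = 0 (so all 13 bits XOR to 0).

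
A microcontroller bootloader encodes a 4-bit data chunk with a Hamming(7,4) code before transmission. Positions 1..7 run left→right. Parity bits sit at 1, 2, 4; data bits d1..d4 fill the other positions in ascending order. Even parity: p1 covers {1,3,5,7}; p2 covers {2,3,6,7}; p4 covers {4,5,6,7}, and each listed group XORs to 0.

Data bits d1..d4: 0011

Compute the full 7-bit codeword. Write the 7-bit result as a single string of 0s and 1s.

1000011

Place data at non-parity positions: p1 p2 0 p4 0 1 1
p1 (pos 1,3,5,7): XOR of data positions = 0⊕0⊕1 = 1
p2 (pos 2,3,6,7): XOR of data positions = 0⊕1⊕1 = 0
p4 (pos 4,5,6,7): XOR of data positions = 0⊕1⊕1 = 0
Codeword: 1000011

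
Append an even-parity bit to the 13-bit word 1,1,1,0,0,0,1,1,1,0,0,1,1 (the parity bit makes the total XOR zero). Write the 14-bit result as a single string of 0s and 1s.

11100011100110

XOR of the 13 data bits: 1⊕1⊕1⊕0⊕0⊕0⊕1⊕1⊕1⊕0⊕0⊕1⊕1 = 0
Parity bit = 0 (so all 14 bits XOR to 0).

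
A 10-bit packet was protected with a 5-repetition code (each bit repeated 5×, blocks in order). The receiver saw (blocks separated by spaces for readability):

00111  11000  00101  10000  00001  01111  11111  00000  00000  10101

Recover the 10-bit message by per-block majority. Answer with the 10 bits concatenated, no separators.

Block 1 (00111): 3 ones → 1
Block 2 (11000): 2 ones → 0
Block 3 (00101): 2 ones → 0
Block 4 (10000): 1 one → 0
Block 5 (00001): 1 one → 0
Block 6 (01111): 4 ones → 1
Block 7 (11111): 5 ones → 1
Block 8 (00000): 0 ones → 0
Block 9 (00000): 0 ones → 0
Block 10 (10101): 3 ones → 1

1000011001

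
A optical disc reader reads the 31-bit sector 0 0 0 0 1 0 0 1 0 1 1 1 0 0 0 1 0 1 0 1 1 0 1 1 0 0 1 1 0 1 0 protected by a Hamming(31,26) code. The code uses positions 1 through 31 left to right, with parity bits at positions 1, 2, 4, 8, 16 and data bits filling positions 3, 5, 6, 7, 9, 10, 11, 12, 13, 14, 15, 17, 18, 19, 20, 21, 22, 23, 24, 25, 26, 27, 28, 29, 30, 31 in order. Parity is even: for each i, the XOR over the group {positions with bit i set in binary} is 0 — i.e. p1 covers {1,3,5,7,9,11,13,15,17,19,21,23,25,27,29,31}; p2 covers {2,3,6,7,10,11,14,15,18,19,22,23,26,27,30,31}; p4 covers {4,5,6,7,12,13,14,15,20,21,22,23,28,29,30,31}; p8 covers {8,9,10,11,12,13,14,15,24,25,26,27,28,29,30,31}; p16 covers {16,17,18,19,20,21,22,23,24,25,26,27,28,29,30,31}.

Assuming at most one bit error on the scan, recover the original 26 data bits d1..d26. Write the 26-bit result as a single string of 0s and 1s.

s1 (pos 1,3,5,7,9,11,13,15,17,19,21,23,25,27,29,31): 0⊕0⊕1⊕0⊕0⊕1⊕0⊕0⊕0⊕0⊕1⊕1⊕0⊕1⊕0⊕0 = 1
s2 (pos 2,3,6,7,10,11,14,15,18,19,22,23,26,27,30,31): 0⊕0⊕0⊕0⊕1⊕1⊕0⊕0⊕1⊕0⊕0⊕1⊕0⊕1⊕1⊕0 = 0
s4 (pos 4,5,6,7,12,13,14,15,20,21,22,23,28,29,30,31): 0⊕1⊕0⊕0⊕1⊕0⊕0⊕0⊕1⊕1⊕0⊕1⊕1⊕0⊕1⊕0 = 1
s8 (pos 8,9,10,11,12,13,14,15,24,25,26,27,28,29,30,31): 1⊕0⊕1⊕1⊕1⊕0⊕0⊕0⊕1⊕0⊕0⊕1⊕1⊕0⊕1⊕0 = 0
s16 (pos 16,17,18,19,20,21,22,23,24,25,26,27,28,29,30,31): 1⊕0⊕1⊕0⊕1⊕1⊕0⊕1⊕1⊕0⊕0⊕1⊕1⊕0⊕1⊕0 = 1
Syndrome s16…s1 = 10101 → error at position 21.
Flip position 21: 0000100101110001010110110011010 → 0000100101110001010100110011010
Read data bits from positions 3,5,6,7,9,10,11,12,13,14,15,17,18,19,20,21,22,23,24,25,26,27,28,29,30,31: 01000111000010100110011010

01000111000010100110011010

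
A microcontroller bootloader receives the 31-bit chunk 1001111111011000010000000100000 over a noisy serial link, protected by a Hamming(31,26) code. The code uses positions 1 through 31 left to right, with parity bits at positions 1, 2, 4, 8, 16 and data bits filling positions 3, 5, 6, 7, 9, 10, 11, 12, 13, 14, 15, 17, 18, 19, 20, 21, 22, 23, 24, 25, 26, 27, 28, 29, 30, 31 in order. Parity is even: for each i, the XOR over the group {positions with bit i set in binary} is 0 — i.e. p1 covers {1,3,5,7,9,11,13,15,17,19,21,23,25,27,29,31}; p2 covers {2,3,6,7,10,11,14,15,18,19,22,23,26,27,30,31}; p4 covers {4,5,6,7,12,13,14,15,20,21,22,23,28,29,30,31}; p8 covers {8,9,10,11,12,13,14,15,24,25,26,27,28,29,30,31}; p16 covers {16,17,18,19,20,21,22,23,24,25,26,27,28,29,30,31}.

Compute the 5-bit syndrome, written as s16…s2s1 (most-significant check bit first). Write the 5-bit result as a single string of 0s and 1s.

00011

s1 (pos 1,3,5,7,9,11,13,15,17,19,21,23,25,27,29,31): 1⊕0⊕1⊕1⊕1⊕0⊕1⊕0⊕0⊕0⊕0⊕0⊕0⊕0⊕0⊕0 = 1
s2 (pos 2,3,6,7,10,11,14,15,18,19,22,23,26,27,30,31): 0⊕0⊕1⊕1⊕1⊕0⊕0⊕0⊕1⊕0⊕0⊕0⊕1⊕0⊕0⊕0 = 1
s4 (pos 4,5,6,7,12,13,14,15,20,21,22,23,28,29,30,31): 1⊕1⊕1⊕1⊕1⊕1⊕0⊕0⊕0⊕0⊕0⊕0⊕0⊕0⊕0⊕0 = 0
s8 (pos 8,9,10,11,12,13,14,15,24,25,26,27,28,29,30,31): 1⊕1⊕1⊕0⊕1⊕1⊕0⊕0⊕0⊕0⊕1⊕0⊕0⊕0⊕0⊕0 = 0
s16 (pos 16,17,18,19,20,21,22,23,24,25,26,27,28,29,30,31): 0⊕0⊕1⊕0⊕0⊕0⊕0⊕0⊕0⊕0⊕1⊕0⊕0⊕0⊕0⊕0 = 0
Syndrome s16…s1 = 00011 → error at position 3.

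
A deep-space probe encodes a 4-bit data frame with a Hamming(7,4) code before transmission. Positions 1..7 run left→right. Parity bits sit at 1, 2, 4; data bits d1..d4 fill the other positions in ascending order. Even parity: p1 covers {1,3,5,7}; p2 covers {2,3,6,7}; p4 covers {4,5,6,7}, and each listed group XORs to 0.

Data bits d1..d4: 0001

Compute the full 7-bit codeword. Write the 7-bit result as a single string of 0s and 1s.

Place data at non-parity positions: p1 p2 0 p4 0 0 1
p1 (pos 1,3,5,7): XOR of data positions = 0⊕0⊕1 = 1
p2 (pos 2,3,6,7): XOR of data positions = 0⊕0⊕1 = 1
p4 (pos 4,5,6,7): XOR of data positions = 0⊕0⊕1 = 1
Codeword: 1101001

1101001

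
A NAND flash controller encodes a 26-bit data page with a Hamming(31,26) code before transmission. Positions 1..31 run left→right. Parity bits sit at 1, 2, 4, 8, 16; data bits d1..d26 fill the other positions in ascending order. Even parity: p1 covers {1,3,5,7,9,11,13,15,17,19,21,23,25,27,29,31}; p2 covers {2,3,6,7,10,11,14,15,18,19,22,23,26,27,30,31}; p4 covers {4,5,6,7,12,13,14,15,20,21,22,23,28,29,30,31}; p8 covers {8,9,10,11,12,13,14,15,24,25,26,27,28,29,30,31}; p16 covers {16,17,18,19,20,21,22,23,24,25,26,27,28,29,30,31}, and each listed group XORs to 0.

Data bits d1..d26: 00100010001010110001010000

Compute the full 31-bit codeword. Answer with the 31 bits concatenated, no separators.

1100010000100011010110001010000

Place data at non-parity positions: p1 p2 0 p4 0 1 0 p8 0 0 1 0 0 0 1 p16 0 1 0 1 1 0 0 0 1 0 1 0 0 0 0
p1 (pos 1,3,5,7,9,11,13,15,17,19,21,23,25,27,29,31): XOR of data positions = 0⊕0⊕0⊕0⊕1⊕0⊕1⊕0⊕0⊕1⊕0⊕1⊕1⊕0⊕0 = 1
p2 (pos 2,3,6,7,10,11,14,15,18,19,22,23,26,27,30,31): XOR of data positions = 0⊕1⊕0⊕0⊕1⊕0⊕1⊕1⊕0⊕0⊕0⊕0⊕1⊕0⊕0 = 1
p4 (pos 4,5,6,7,12,13,14,15,20,21,22,23,28,29,30,31): XOR of data positions = 0⊕1⊕0⊕0⊕0⊕0⊕1⊕1⊕1⊕0⊕0⊕0⊕0⊕0⊕0 = 0
p8 (pos 8,9,10,11,12,13,14,15,24,25,26,27,28,29,30,31): XOR of data positions = 0⊕0⊕1⊕0⊕0⊕0⊕1⊕0⊕1⊕0⊕1⊕0⊕0⊕0⊕0 = 0
p16 (pos 16,17,18,19,20,21,22,23,24,25,26,27,28,29,30,31): XOR of data positions = 0⊕1⊕0⊕1⊕1⊕0⊕0⊕0⊕1⊕0⊕1⊕0⊕0⊕0⊕0 = 1
Codeword: 1100010000100011010110001010000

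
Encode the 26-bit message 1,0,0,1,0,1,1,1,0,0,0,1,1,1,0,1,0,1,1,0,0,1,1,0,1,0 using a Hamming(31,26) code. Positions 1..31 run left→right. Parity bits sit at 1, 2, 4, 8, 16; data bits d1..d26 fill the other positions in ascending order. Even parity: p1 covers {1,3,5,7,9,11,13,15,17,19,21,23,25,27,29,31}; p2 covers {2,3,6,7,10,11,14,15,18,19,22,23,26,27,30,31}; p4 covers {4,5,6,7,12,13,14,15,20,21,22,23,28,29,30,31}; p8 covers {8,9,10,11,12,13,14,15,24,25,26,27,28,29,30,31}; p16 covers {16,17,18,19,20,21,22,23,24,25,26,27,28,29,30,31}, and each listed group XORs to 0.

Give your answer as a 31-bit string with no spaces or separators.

Place data at non-parity positions: p1 p2 1 p4 0 0 1 p8 0 1 1 1 0 0 0 p16 1 1 1 0 1 0 1 1 0 0 1 1 0 1 0
p1 (pos 1,3,5,7,9,11,13,15,17,19,21,23,25,27,29,31): XOR of data positions = 1⊕0⊕1⊕0⊕1⊕0⊕0⊕1⊕1⊕1⊕1⊕0⊕1⊕0⊕0 = 0
p2 (pos 2,3,6,7,10,11,14,15,18,19,22,23,26,27,30,31): XOR of data positions = 1⊕0⊕1⊕1⊕1⊕0⊕0⊕1⊕1⊕0⊕1⊕0⊕1⊕1⊕0 = 1
p4 (pos 4,5,6,7,12,13,14,15,20,21,22,23,28,29,30,31): XOR of data positions = 0⊕0⊕1⊕1⊕0⊕0⊕0⊕0⊕1⊕0⊕1⊕1⊕0⊕1⊕0 = 0
p8 (pos 8,9,10,11,12,13,14,15,24,25,26,27,28,29,30,31): XOR of data positions = 0⊕1⊕1⊕1⊕0⊕0⊕0⊕1⊕0⊕0⊕1⊕1⊕0⊕1⊕0 = 1
p16 (pos 16,17,18,19,20,21,22,23,24,25,26,27,28,29,30,31): XOR of data positions = 1⊕1⊕1⊕0⊕1⊕0⊕1⊕1⊕0⊕0⊕1⊕1⊕0⊕1⊕0 = 1
Codeword: 0110001101110001111010110011010

0110001101110001111010110011010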